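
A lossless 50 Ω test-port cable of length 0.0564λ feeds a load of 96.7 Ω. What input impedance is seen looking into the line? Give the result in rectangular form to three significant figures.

Z_in ≈ 72.7 − j33.5 Ω

βl = 2π × 0.0564 = 20.3°
tan(βl) = tan(20.3°) = 0.37
Z_in = Z_0·(Z_L + jZ_0·tanβl)/(Z_0 + jZ_L·tanβl)
     = 50·(96.7 + j18.5)/(50 + j35.8)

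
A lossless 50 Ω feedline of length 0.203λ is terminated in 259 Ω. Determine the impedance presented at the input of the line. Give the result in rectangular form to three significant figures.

βl = 2π × 0.203 = 73.1°
tan(βl) = tan(73.1°) = 3.29
Z_in = Z_0·(Z_L + jZ_0·tanβl)/(Z_0 + jZ_L·tanβl)
     = 50·(259 + j164)/(50 + j851)

Z_in ≈ 10.5 − j14.6 Ω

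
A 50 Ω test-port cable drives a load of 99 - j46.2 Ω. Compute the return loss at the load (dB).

RL ≈ 7.3 dB

Γ = (49 − j46.2)/(149 − j46.2), |Γ| = 0.432
RL = −20·log₁₀|Γ| = −20·log₁₀(0.432)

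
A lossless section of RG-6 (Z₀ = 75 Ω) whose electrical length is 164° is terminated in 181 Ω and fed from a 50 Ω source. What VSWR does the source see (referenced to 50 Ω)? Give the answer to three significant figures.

tan(βl) = -0.287
Z_in = Z_0·(Z_L + jZ_0·tanβl)/(Z_0 + jZ_L·tanβl) = 132 + j70.2 Ω
Γ_s = (Z_in − Z_s)/(Z_in + Z_s) = (82.5 + j70.2)/(182 + j70.2), |Γ_s| = 0.554
VSWR = (1 + |Γ_s|)/(1 − |Γ_s|)

VSWR ≈ 3.48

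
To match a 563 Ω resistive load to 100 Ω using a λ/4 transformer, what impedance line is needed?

Z_qwt ≈ 237 Ω

Z_qwt = √(Z_0·R_L) = √(100 × 563) = √56300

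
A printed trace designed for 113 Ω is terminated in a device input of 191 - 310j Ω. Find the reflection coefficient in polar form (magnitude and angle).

Γ = (Z_L − Z_0)/(Z_L + Z_0) = (78 − j310)/(304 − j310)
|Γ| = 320/434 = 0.736

Γ ≈ 0.736 ∠ -30.3°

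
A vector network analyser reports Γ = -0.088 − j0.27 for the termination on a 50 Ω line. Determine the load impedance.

Z_L ≈ 36.6 − j21.5 Ω

Z_L = Z_0·(1 + Γ)/(1 − Γ) = 50·(0.912 − j0.27)/(1.09 + j0.27)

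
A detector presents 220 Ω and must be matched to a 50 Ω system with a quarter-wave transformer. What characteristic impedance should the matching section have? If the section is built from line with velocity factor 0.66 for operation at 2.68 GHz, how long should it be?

Z_qwt = √(Z_0·R_L) = √(50 × 220) = √11000
λ = 0.66·c/f = 0.0739 m, so l = λ/4 = 0.0185 m

Z_qwt ≈ 105 Ω; length ≈ 1.85 cm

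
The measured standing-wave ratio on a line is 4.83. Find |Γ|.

|Γ| = (S − 1)/(S + 1) = (4.83 − 1)/(4.83 + 1) = 3.83/5.83

|Γ| ≈ 0.657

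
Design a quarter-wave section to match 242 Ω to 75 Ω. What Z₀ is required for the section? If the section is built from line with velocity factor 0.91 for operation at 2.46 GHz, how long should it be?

Z_qwt ≈ 135 Ω; length ≈ 2.77 cm

Z_qwt = √(Z_0·R_L) = √(75 × 242) = √18150
λ = 0.91·c/f = 0.111 m, so l = λ/4 = 0.0277 m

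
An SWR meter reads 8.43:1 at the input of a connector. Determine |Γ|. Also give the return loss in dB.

|Γ| ≈ 0.788; return loss ≈ 2.07 dB

|Γ| = (S − 1)/(S + 1) = (8.43 − 1)/(8.43 + 1) = 7.43/9.43
RL = −20·log₁₀|Γ| = −20·log₁₀(0.788)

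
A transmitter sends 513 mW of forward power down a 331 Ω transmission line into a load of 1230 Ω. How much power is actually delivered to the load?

Γ = (1230 − 331)/(1230 + 331) = 0.576
|Γ|² = 0.332
P_refl = |Γ|²·P_inc = 170 mW, P_del = (1 − |Γ|²)·P_inc = 343 mW

P_delivered ≈ 343 mW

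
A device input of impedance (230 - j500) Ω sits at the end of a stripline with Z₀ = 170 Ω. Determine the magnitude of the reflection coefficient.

|Γ| ≈ 0.786

Γ = (Z_L − Z_0)/(Z_L + Z_0) = (60 − j500)/(400 − j500)
|Γ| = 504/640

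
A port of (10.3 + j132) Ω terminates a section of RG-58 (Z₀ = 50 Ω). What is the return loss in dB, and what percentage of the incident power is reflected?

Γ = (-39.7 + j132)/(60.3 + j132), |Γ| = 0.95
RL = −20·log₁₀(0.95) = 0.447 dB
P_refl/P_inc = |Γ|² = 0.902

RL ≈ 0.447 dB; 90.2% of incident power reflected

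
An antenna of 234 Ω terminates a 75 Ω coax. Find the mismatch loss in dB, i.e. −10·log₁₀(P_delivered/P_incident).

Γ = (234 − 75)/(234 + 75) = 0.515
|Γ|² = 0.265, so P_del/P_inc = 1 − |Γ|² = 0.735
ML = −10·log₁₀(1 − |Γ|²)

mismatch loss ≈ 1.34 dB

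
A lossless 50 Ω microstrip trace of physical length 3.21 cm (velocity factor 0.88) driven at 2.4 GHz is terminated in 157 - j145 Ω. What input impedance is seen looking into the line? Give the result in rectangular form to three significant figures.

Z_in ≈ 10 + j21.9 Ω

λ = v/f = 0.88·c / 2.4 GHz = 0.11 m
βl = 2π·l/λ = 2π × 0.292 = 105°
tan(βl) = tan(105°) = -3.72
Z_in = Z_0·(Z_L + jZ_0·tanβl)/(Z_0 + jZ_L·tanβl)
     = 50·(157 − j331)/(-489 − j584)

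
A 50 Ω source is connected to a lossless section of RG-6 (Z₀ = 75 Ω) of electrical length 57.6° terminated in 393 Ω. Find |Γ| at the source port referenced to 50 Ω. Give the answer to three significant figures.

tan(βl) = 1.58
Z_in = Z_0·(Z_L + jZ_0·tanβl)/(Z_0 + jZ_L·tanβl) = 19.8 − j45.2 Ω
Γ_s = (Z_in − Z_s)/(Z_in + Z_s) = (-30.2 − j45.2)/(69.8 − j45.2), |Γ_s| = 0.654

|Γ| ≈ 0.654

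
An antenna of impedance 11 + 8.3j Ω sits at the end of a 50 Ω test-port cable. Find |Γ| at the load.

|Γ| ≈ 0.648

Γ = (Z_L − Z_0)/(Z_L + Z_0) = (-39 + j8.3)/(61 + j8.3)
|Γ| = 39.9/61.6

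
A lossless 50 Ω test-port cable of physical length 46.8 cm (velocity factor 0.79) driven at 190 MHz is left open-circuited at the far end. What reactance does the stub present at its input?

X_in ≈ 50.1 Ω (inductive)

λ = v/f = 0.79·c / 190 MHz = 1.25 m
βl = 2π·l/λ = 2π × 0.375 = 135°
tan(βl) = -0.998
For an open-circuited stub, Z_in = −jZ_0·cot(βl) = −jZ_0/tan(βl)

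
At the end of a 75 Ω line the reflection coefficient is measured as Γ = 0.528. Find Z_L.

Z_L = Z_0·(1 + Γ)/(1 − Γ) = 75·(1.53)/(0.472)

Z_L ≈ 243 Ω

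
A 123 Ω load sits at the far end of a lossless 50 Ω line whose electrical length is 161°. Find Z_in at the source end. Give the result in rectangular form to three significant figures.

Z_in ≈ 80.1 + j50.6 Ω

tan(βl) = tan(161°) = -0.344
Z_in = Z_0·(Z_L + jZ_0·tanβl)/(Z_0 + jZ_L·tanβl)
     = 50·(123 − j17.2)/(50 − j42.4)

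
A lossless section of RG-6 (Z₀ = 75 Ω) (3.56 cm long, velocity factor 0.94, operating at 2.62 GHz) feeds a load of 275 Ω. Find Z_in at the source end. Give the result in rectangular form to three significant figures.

Z_in ≈ 26.2 + j37.7 Ω

λ = v/f = 0.94·c / 2.62 GHz = 0.108 m
βl = 2π·l/λ = 2π × 0.331 = 119°
tan(βl) = tan(119°) = -1.8
Z_in = Z_0·(Z_L + jZ_0·tanβl)/(Z_0 + jZ_L·tanβl)
     = 75·(275 − j135)/(75 − j495)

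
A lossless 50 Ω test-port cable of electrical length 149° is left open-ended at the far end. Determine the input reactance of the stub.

X_in ≈ 83.2 Ω (inductive)

tan(βl) = -0.601
For an open-ended stub, Z_in = −jZ_0·cot(βl) = −jZ_0/tan(βl)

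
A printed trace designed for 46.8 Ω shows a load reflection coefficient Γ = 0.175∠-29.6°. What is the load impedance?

Z_L ≈ 62.5 − j11.1 Ω

Z_L = Z_0·(1 + Γ)/(1 − Γ) = 46.8·(1.15 − j0.0864)/(0.848 + j0.0864)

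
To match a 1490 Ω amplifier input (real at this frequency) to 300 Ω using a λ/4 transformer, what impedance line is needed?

Z_qwt ≈ 669 Ω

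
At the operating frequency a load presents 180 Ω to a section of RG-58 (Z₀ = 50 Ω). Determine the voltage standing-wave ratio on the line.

Γ = (180 − 50)/(180 + 50) = 0.565
VSWR = (1 + 0.565)/(1 − 0.565)

VSWR ≈ 3.6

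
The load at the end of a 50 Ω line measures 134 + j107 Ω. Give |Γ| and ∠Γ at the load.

Γ = (Z_L − Z_0)/(Z_L + Z_0) = (84 + j107)/(184 + j107)
|Γ| = 136/213 = 0.639

Γ ≈ 0.639 ∠ 21.7°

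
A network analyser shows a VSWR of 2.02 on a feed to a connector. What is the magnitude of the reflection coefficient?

|Γ| = (S − 1)/(S + 1) = (2.02 − 1)/(2.02 + 1) = 1.02/3.02

|Γ| ≈ 0.338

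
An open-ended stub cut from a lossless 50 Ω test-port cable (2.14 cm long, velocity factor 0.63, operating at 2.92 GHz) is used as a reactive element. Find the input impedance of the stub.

λ = v/f = 0.63·c / 2.92 GHz = 0.0647 m
βl = 2π·l/λ = 2π × 0.331 = 119°
tan(βl) = -1.8
For an open-ended stub, Z_in = −jZ_0·cot(βl) = −jZ_0/tan(βl)

Z_in ≈ +j27.7 Ω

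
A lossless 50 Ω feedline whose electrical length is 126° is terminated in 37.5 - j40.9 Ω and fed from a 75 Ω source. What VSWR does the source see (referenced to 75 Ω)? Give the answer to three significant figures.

tan(βl) = -1.38
Z_in = Z_0·(Z_L + jZ_0·tanβl)/(Z_0 + jZ_L·tanβl) = 100 + j48.6 Ω
Γ_s = (Z_in − Z_s)/(Z_in + Z_s) = (25.4 + j48.6)/(175 + j48.6), |Γ_s| = 0.301
VSWR = (1 + |Γ_s|)/(1 − |Γ_s|)

VSWR ≈ 1.86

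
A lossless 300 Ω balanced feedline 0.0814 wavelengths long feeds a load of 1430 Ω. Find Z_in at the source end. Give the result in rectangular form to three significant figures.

βl = 2π × 0.0814 = 29.3°
tan(βl) = tan(29.3°) = 0.561
Z_in = Z_0·(Z_L + jZ_0·tanβl)/(Z_0 + jZ_L·tanβl)
     = 300·(1430 + j168)/(300 + j803)

Z_in ≈ 231 − j448 Ω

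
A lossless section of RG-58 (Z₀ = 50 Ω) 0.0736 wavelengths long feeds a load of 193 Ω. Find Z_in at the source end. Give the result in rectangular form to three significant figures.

βl = 2π × 0.0736 = 26.5°
tan(βl) = tan(26.5°) = 0.498
Z_in = Z_0·(Z_L + jZ_0·tanβl)/(Z_0 + jZ_L·tanβl)
     = 50·(193 + j24.9)/(50 + j96.2)

Z_in ≈ 51.2 − j73.7 Ω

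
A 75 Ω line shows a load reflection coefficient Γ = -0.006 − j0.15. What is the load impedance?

Z_L = Z_0·(1 + Γ)/(1 − Γ) = 75·(0.994 − j0.15)/(1.01 + j0.15)

Z_L ≈ 70.9 − j21.7 Ω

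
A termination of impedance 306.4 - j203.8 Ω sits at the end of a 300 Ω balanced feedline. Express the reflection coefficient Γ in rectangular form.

Γ = (Z_L − Z_0)/(Z_L + Z_0) = (6.4 − j203.8)/(606.4 − j203.8)

Γ ≈ 0.111 − j0.299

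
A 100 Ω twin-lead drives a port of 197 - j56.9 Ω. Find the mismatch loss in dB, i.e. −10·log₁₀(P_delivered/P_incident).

mismatch loss ≈ 0.646 dB

Γ = (97 − j56.9)/(297 − j56.9), |Γ| = 0.372
|Γ|² = 0.138, so P_del/P_inc = 1 − |Γ|² = 0.862
ML = −10·log₁₀(1 − |Γ|²)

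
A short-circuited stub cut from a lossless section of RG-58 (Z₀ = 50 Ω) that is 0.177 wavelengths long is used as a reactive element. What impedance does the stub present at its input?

βl = 2π × 0.177 = 63.7°
tan(βl) = 2.03
For a short-circuited stub, Z_in = jZ_0·tan(βl)

Z_in ≈ +j101 Ω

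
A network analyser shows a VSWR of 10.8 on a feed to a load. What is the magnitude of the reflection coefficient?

|Γ| ≈ 0.831

|Γ| = (S − 1)/(S + 1) = (10.8 − 1)/(10.8 + 1) = 9.8/11.8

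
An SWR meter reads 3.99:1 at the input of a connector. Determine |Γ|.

|Γ| ≈ 0.599

|Γ| = (S − 1)/(S + 1) = (3.99 − 1)/(3.99 + 1) = 2.99/4.99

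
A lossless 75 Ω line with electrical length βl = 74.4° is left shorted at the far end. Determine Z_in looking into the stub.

Z_in ≈ +j269 Ω

tan(βl) = 3.58
For a shorted stub, Z_in = jZ_0·tan(βl)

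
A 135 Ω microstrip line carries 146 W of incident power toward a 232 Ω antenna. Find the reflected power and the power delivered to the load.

P_reflected ≈ 10.2 W; P_delivered ≈ 136 W

Γ = (232 − 135)/(232 + 135) = 0.264
|Γ|² = 0.0699
P_refl = |Γ|²·P_inc = 10.2 W, P_del = (1 − |Γ|²)·P_inc = 136 W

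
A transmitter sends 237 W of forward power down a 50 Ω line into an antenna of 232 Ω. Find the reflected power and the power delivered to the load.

P_reflected ≈ 98.7 W; P_delivered ≈ 138 W

Γ = (232 − 50)/(232 + 50) = 0.645
|Γ|² = 0.417
P_refl = |Γ|²·P_inc = 98.7 W, P_del = (1 − |Γ|²)·P_inc = 138 W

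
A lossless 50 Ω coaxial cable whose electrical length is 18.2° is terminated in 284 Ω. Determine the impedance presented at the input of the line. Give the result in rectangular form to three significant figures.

tan(βl) = tan(18.2°) = 0.329
Z_in = Z_0·(Z_L + jZ_0·tanβl)/(Z_0 + jZ_L·tanβl)
     = 50·(284 + j16.4)/(50 + j93.4)

Z_in ≈ 70.1 − j115 Ω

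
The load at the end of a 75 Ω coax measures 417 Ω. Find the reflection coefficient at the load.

Γ = (Z_L − Z_0)/(Z_L + Z_0) = (417 − 75)/(417 + 75) = 342/492

Γ = 0.695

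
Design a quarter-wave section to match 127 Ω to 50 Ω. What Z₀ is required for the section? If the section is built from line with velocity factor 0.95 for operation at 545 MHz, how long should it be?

Z_qwt = √(Z_0·R_L) = √(50 × 127) = √6350
λ = 0.95·c/f = 0.523 m, so l = λ/4 = 0.131 m

Z_qwt ≈ 79.7 Ω; length ≈ 13.1 cm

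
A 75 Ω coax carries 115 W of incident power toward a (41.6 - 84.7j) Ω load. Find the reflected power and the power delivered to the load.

|Γ| = |(-33.4 − j84.7)/(116.6 − j84.7)| = 0.632
|Γ|² = 0.399
P_refl = |Γ|²·P_inc = 45.9 W, P_del = (1 − |Γ|²)·P_inc = 69.1 W

P_reflected ≈ 45.9 W; P_delivered ≈ 69.1 W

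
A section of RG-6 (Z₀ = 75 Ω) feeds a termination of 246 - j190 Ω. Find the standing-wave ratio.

Γ = (Z_L − Z_0)/(Z_L + Z_0) = (171 − j190)/(321 − j190)
|Γ| = 256/373 = 0.685
VSWR = (1 + |Γ|)/(1 − |Γ|) = 1.69/0.315

VSWR ≈ 5.35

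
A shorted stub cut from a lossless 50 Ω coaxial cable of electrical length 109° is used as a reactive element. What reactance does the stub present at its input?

X_in ≈ -145 Ω (capacitive)

tan(βl) = -2.9
For a shorted stub, Z_in = jZ_0·tan(βl)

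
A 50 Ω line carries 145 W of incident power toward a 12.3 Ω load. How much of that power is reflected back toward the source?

Γ = (12.3 − 50)/(12.3 + 50) = -0.605
|Γ|² = 0.366
P_refl = |Γ|²·P_inc = 53.1 W, P_del = (1 − |Γ|²)·P_inc = 91.9 W

P_reflected ≈ 53.1 W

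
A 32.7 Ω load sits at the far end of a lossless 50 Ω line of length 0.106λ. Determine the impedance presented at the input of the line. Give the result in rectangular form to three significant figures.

βl = 2π × 0.106 = 38.2°
tan(βl) = tan(38.2°) = 0.786
Z_in = Z_0·(Z_L + jZ_0·tanβl)/(Z_0 + jZ_L·tanβl)
     = 50·(32.7 + j39.3)/(50 + j25.7)

Z_in ≈ 41.8 + j17.8 Ω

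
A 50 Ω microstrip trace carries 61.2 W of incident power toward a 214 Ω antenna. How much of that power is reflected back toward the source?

P_reflected ≈ 23.6 W

Γ = (214 − 50)/(214 + 50) = 0.621
|Γ|² = 0.386
P_refl = |Γ|²·P_inc = 23.6 W, P_del = (1 − |Γ|²)·P_inc = 37.6 W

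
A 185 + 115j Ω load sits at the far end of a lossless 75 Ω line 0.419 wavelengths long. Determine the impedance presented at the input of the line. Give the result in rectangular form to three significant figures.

Z_in ≈ 45.5 + j73.1 Ω

βl = 2π × 0.419 = 151°
tan(βl) = tan(151°) = -0.558
Z_in = Z_0·(Z_L + jZ_0·tanβl)/(Z_0 + jZ_L·tanβl)
     = 75·(185 + j73.2)/(139 − j103)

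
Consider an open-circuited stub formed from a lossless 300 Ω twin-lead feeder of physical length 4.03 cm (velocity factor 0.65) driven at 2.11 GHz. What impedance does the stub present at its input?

λ = v/f = 0.65·c / 2.11 GHz = 0.0924 m
βl = 2π·l/λ = 2π × 0.436 = 157°
tan(βl) = -0.425
For an open-circuited stub, Z_in = −jZ_0·cot(βl) = −jZ_0/tan(βl)

Z_in ≈ +j706 Ω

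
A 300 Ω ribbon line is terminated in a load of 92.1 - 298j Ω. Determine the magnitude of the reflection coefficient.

Γ = (Z_L − Z_0)/(Z_L + Z_0) = (-207.9 − j298)/(392.1 − j298)
|Γ| = 363/492

|Γ| ≈ 0.738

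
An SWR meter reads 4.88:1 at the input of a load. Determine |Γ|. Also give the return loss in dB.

|Γ| = (S − 1)/(S + 1) = (4.88 − 1)/(4.88 + 1) = 3.88/5.88
RL = −20·log₁₀|Γ| = −20·log₁₀(0.66)

|Γ| ≈ 0.66; return loss ≈ 3.61 dB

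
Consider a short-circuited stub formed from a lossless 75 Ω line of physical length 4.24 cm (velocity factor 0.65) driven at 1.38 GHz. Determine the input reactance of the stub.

X_in ≈ -231 Ω (capacitive)

λ = v/f = 0.65·c / 1.38 GHz = 0.141 m
βl = 2π·l/λ = 2π × 0.3 = 108°
tan(βl) = -3.07
For a short-circuited stub, Z_in = jZ_0·tan(βl)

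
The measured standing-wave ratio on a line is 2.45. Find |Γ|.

|Γ| ≈ 0.42

|Γ| = (S − 1)/(S + 1) = (2.45 − 1)/(2.45 + 1) = 1.45/3.45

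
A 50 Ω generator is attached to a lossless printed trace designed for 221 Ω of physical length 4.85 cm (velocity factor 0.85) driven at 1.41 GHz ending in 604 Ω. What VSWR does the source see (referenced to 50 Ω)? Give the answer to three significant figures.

VSWR ≈ 1.81

λ = v/f = 0.85·c / 1.41 GHz = 0.181 m
βl = 2π·l/λ = 2π × 0.268 = 96.5°
tan(βl) = -8.72
Z_in = Z_0·(Z_L + jZ_0·tanβl)/(Z_0 + jZ_L·tanβl) = 81.8 + j21.9 Ω
Γ_s = (Z_in − Z_s)/(Z_in + Z_s) = (31.8 + j21.9)/(132 + j21.9), |Γ_s| = 0.289
VSWR = (1 + |Γ_s|)/(1 − |Γ_s|)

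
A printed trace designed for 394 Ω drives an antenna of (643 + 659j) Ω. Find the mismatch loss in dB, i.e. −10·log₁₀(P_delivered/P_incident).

mismatch loss ≈ 1.73 dB

Γ = (249 + j659)/(1037 + j659), |Γ| = 0.573
|Γ|² = 0.329, so P_del/P_inc = 1 − |Γ|² = 0.671
ML = −10·log₁₀(1 − |Γ|²)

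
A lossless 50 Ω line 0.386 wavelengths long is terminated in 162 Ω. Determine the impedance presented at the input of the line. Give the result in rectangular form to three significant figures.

βl = 2π × 0.386 = 139°
tan(βl) = tan(139°) = -0.871
Z_in = Z_0·(Z_L + jZ_0·tanβl)/(Z_0 + jZ_L·tanβl)
     = 50·(162 − j43.5)/(50 − j141)

Z_in ≈ 31.8 + j46.2 Ω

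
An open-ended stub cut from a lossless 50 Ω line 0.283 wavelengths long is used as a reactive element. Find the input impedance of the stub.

Z_in ≈ +j10.5 Ω

βl = 2π × 0.283 = 102°
tan(βl) = -4.75
For an open-ended stub, Z_in = −jZ_0·cot(βl) = −jZ_0/tan(βl)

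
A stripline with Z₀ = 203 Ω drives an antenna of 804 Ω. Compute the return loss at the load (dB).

RL ≈ 4.48 dB

Γ = (804 − 203)/(804 + 203) = 0.597
RL = −20·log₁₀|Γ| = −20·log₁₀(0.597)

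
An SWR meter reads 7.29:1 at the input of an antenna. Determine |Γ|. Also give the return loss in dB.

|Γ| ≈ 0.759; return loss ≈ 2.4 dB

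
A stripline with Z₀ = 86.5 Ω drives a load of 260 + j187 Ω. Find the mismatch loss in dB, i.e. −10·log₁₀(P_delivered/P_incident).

Γ = (173.5 + j187)/(346.5 + j187), |Γ| = 0.648
|Γ|² = 0.42, so P_del/P_inc = 1 − |Γ|² = 0.58
ML = −10·log₁₀(1 − |Γ|²)

mismatch loss ≈ 2.36 dB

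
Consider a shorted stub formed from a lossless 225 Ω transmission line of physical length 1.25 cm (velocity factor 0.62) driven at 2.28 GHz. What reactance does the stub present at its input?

λ = v/f = 0.62·c / 2.28 GHz = 0.0816 m
βl = 2π·l/λ = 2π × 0.153 = 55.2°
tan(βl) = 1.44
For a shorted stub, Z_in = jZ_0·tan(βl)

X_in ≈ 323 Ω (inductive)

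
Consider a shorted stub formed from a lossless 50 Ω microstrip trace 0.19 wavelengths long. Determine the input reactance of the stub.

βl = 2π × 0.19 = 68.4°
tan(βl) = 2.53
For a shorted stub, Z_in = jZ_0·tan(βl)

X_in ≈ 126 Ω (inductive)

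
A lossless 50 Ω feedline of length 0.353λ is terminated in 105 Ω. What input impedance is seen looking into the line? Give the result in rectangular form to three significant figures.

Z_in ≈ 33.1 + j25.9 Ω

βl = 2π × 0.353 = 127°
tan(βl) = tan(127°) = -1.32
Z_in = Z_0·(Z_L + jZ_0·tanβl)/(Z_0 + jZ_L·tanβl)
     = 50·(105 − j66.2)/(50 − j139)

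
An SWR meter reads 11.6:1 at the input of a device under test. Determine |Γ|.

|Γ| ≈ 0.841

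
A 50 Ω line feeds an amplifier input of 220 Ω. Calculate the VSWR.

VSWR ≈ 4.4

Γ = (220 − 50)/(220 + 50) = 0.63
VSWR = (1 + 0.63)/(1 − 0.63)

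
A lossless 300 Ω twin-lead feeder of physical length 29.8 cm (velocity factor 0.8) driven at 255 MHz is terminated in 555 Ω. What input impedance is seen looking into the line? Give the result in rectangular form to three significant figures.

λ = v/f = 0.8·c / 255 MHz = 0.941 m
βl = 2π·l/λ = 2π × 0.317 = 114°
tan(βl) = tan(114°) = -2.25
Z_in = Z_0·(Z_L + jZ_0·tanβl)/(Z_0 + jZ_L·tanβl)
     = 300·(555 − j674)/(300 − j1250)

Z_in ≈ 184 + j89.3 Ω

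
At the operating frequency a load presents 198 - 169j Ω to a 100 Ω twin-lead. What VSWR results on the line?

Γ = (Z_L − Z_0)/(Z_L + Z_0) = (98 − j169)/(298 − j169)
|Γ| = 195/343 = 0.57
VSWR = (1 + |Γ|)/(1 − |Γ|) = 1.57/0.43

VSWR ≈ 3.65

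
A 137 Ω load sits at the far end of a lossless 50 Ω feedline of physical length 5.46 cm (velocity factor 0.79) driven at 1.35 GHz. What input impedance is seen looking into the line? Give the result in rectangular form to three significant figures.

λ = v/f = 0.79·c / 1.35 GHz = 0.176 m
βl = 2π·l/λ = 2π × 0.311 = 112°
tan(βl) = tan(112°) = -2.48
Z_in = Z_0·(Z_L + jZ_0·tanβl)/(Z_0 + jZ_L·tanβl)
     = 50·(137 − j124)/(50 − j340)

Z_in ≈ 20.8 + j17.1 Ω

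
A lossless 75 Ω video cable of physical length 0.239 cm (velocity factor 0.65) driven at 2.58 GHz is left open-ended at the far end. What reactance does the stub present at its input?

λ = v/f = 0.65·c / 2.58 GHz = 0.0756 m
βl = 2π·l/λ = 2π × 0.0316 = 11.4°
tan(βl) = 0.201
For an open-ended stub, Z_in = −jZ_0·cot(βl) = −jZ_0/tan(βl)

X_in ≈ -373 Ω (capacitive)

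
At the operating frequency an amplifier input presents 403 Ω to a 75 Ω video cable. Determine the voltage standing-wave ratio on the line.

For a purely resistive load, VSWR = R_L/Z_0 or Z_0/R_L (whichever > 1) = 403/75

VSWR ≈ 5.37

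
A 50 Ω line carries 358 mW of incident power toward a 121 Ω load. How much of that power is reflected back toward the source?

P_reflected ≈ 61.7 mW

Γ = (121 − 50)/(121 + 50) = 0.415
|Γ|² = 0.172
P_refl = |Γ|²·P_inc = 61.7 mW, P_del = (1 − |Γ|²)·P_inc = 296 mW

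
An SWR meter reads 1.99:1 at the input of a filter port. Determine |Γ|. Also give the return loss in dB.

|Γ| ≈ 0.331; return loss ≈ 9.6 dB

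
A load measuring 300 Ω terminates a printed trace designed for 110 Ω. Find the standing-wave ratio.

For a purely resistive load, VSWR = R_L/Z_0 or Z_0/R_L (whichever > 1) = 300/110

VSWR ≈ 2.73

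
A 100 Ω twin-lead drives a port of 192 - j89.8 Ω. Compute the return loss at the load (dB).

Γ = (92 − j89.8)/(292 − j89.8), |Γ| = 0.421
RL = −20·log₁₀|Γ| = −20·log₁₀(0.421)

RL ≈ 7.52 dB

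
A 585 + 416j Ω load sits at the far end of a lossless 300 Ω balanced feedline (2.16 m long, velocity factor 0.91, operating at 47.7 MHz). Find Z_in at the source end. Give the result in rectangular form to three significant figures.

λ = v/f = 0.91·c / 47.7 MHz = 5.72 m
βl = 2π·l/λ = 2π × 0.377 = 136°
tan(βl) = tan(136°) = -0.97
Z_in = Z_0·(Z_L + jZ_0·tanβl)/(Z_0 + jZ_L·tanβl)
     = 300·(585 + j125)/(704 − j568)

Z_in ≈ 125 + j154 Ω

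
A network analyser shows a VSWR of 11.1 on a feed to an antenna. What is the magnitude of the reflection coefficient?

|Γ| ≈ 0.835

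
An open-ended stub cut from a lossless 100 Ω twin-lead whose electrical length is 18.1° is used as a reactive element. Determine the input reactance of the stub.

tan(βl) = 0.327
For an open-ended stub, Z_in = −jZ_0·cot(βl) = −jZ_0/tan(βl)

X_in ≈ -306 Ω (capacitive)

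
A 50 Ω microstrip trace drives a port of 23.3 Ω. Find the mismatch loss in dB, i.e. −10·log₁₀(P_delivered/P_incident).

mismatch loss ≈ 0.618 dB

Γ = (23.3 − 50)/(23.3 + 50) = -0.364
|Γ|² = 0.133, so P_del/P_inc = 1 − |Γ|² = 0.867
ML = −10·log₁₀(1 − |Γ|²)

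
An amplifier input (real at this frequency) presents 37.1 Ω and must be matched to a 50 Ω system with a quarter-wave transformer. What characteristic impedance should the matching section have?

Z_qwt = √(Z_0·R_L) = √(50 × 37.1) = √1855

Z_qwt ≈ 43.1 Ω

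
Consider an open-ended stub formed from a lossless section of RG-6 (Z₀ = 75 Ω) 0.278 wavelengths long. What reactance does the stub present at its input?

βl = 2π × 0.278 = 100°
tan(βl) = -5.63
For an open-ended stub, Z_in = −jZ_0·cot(βl) = −jZ_0/tan(βl)

X_in ≈ 13.3 Ω (inductive)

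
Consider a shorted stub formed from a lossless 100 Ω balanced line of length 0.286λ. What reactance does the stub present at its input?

X_in ≈ -435 Ω (capacitive)

βl = 2π × 0.286 = 103°
tan(βl) = -4.35
For a shorted stub, Z_in = jZ_0·tan(βl)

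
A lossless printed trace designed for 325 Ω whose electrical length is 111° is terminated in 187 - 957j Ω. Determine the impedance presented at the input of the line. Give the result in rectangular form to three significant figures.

tan(βl) = tan(111°) = -2.61
Z_in = Z_0·(Z_L + jZ_0·tanβl)/(Z_0 + jZ_L·tanβl)
     = 325·(187 − j1800)/(-2170 − j487)

Z_in ≈ 31.1 + j263 Ω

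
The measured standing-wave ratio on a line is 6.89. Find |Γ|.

|Γ| ≈ 0.747

|Γ| = (S − 1)/(S + 1) = (6.89 − 1)/(6.89 + 1) = 5.89/7.89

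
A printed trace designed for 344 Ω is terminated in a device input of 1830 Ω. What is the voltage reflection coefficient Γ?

Γ = (Z_L − Z_0)/(Z_L + Z_0) = (1830 − 344)/(1830 + 344) = 1486/2174

Γ = 0.684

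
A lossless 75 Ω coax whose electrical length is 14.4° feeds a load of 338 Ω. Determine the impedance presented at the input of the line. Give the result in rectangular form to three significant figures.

tan(βl) = tan(14.4°) = 0.257
Z_in = Z_0·(Z_L + jZ_0·tanβl)/(Z_0 + jZ_L·tanβl)
     = 75·(338 + j19.3)/(75 + j86.8)

Z_in ≈ 154 − j159 Ω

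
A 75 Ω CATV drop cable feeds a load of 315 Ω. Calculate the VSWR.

VSWR ≈ 4.2

Γ = (315 − 75)/(315 + 75) = 0.615
VSWR = (1 + 0.615)/(1 − 0.615)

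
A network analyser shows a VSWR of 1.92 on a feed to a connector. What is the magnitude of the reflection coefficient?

|Γ| = (S − 1)/(S + 1) = (1.92 − 1)/(1.92 + 1) = 0.92/2.92

|Γ| ≈ 0.315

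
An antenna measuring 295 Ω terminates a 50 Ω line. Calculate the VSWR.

VSWR ≈ 5.9

For a purely resistive load, VSWR = R_L/Z_0 or Z_0/R_L (whichever > 1) = 295/50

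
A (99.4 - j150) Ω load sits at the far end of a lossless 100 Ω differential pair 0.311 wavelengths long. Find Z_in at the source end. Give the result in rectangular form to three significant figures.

Z_in ≈ 52.7 + j98.5 Ω

βl = 2π × 0.311 = 112°
tan(βl) = tan(112°) = -2.48
Z_in = Z_0·(Z_L + jZ_0·tanβl)/(Z_0 + jZ_L·tanβl)
     = 100·(99.4 − j398)/(-272 − j247)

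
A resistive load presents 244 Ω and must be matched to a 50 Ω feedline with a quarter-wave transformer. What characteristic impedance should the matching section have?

Z_qwt = √(Z_0·R_L) = √(50 × 244) = √12200

Z_qwt ≈ 110 Ω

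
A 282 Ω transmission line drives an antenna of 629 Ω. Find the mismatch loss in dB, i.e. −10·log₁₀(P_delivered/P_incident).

mismatch loss ≈ 0.681 dB

Γ = (629 − 282)/(629 + 282) = 0.381
|Γ|² = 0.145, so P_del/P_inc = 1 − |Γ|² = 0.855
ML = −10·log₁₀(1 − |Γ|²)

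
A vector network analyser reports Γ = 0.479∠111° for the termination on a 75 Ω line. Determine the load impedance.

Z_L ≈ 36.7 + j42.6 Ω

Z_L = Z_0·(1 + Γ)/(1 − Γ) = 75·(0.828 + j0.447)/(1.17 − j0.447)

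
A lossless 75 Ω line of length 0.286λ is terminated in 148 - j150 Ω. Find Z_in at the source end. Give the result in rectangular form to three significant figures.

βl = 2π × 0.286 = 103°
tan(βl) = tan(103°) = -4.35
Z_in = Z_0·(Z_L + jZ_0·tanβl)/(Z_0 + jZ_L·tanβl)
     = 75·(148 − j476)/(-577 − j643)

Z_in ≈ 22.2 + j37.2 Ω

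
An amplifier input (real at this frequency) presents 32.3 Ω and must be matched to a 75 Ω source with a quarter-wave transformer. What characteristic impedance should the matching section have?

Z_qwt ≈ 49.2 Ω

Z_qwt = √(Z_0·R_L) = √(75 × 32.3) = √2422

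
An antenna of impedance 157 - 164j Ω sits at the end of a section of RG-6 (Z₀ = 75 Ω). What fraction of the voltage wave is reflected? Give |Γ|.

|Γ| ≈ 0.645

Γ = (Z_L − Z_0)/(Z_L + Z_0) = (82 − j164)/(232 − j164)
|Γ| = 183/284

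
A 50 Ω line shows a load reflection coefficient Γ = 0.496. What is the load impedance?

Z_L = Z_0·(1 + Γ)/(1 − Γ) = 50·(1.5)/(0.504)

Z_L ≈ 148 Ω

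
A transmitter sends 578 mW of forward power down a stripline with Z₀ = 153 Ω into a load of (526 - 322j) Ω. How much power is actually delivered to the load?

|Γ| = |(373 − j322)/(679 − j322)| = 0.656
|Γ|² = 0.43
P_refl = |Γ|²·P_inc = 249 mW, P_del = (1 − |Γ|²)·P_inc = 329 mW

P_delivered ≈ 329 mW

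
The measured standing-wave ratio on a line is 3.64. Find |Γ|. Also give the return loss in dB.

|Γ| = (S − 1)/(S + 1) = (3.64 − 1)/(3.64 + 1) = 2.64/4.64
RL = −20·log₁₀|Γ| = −20·log₁₀(0.569)

|Γ| ≈ 0.569; return loss ≈ 4.9 dB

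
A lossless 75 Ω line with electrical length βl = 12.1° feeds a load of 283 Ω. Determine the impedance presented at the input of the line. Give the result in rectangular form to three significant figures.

Z_in ≈ 179 − j129 Ω

tan(βl) = tan(12.1°) = 0.214
Z_in = Z_0·(Z_L + jZ_0·tanβl)/(Z_0 + jZ_L·tanβl)
     = 75·(283 + j16.1)/(75 + j60.7)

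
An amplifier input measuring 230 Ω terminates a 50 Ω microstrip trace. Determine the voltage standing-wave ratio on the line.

Γ = (230 − 50)/(230 + 50) = 0.643
VSWR = (1 + 0.643)/(1 − 0.643)

VSWR ≈ 4.6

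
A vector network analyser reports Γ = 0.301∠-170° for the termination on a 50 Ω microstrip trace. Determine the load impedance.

Z_L = Z_0·(1 + Γ)/(1 − Γ) = 50·(0.704 − j0.0523)/(1.3 + j0.0523)

Z_L ≈ 27 − j3.1 Ω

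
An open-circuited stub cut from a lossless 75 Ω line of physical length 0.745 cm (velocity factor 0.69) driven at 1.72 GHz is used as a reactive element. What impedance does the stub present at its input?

Z_in ≈ −j183 Ω

λ = v/f = 0.69·c / 1.72 GHz = 0.12 m
βl = 2π·l/λ = 2π × 0.0619 = 22.3°
tan(βl) = 0.41
For an open-circuited stub, Z_in = −jZ_0·cot(βl) = −jZ_0/tan(βl)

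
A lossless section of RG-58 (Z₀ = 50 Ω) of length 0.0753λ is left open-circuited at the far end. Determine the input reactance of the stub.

βl = 2π × 0.0753 = 27.1°
tan(βl) = 0.512
For an open-circuited stub, Z_in = −jZ_0·cot(βl) = −jZ_0/tan(βl)

X_in ≈ -97.7 Ω (capacitive)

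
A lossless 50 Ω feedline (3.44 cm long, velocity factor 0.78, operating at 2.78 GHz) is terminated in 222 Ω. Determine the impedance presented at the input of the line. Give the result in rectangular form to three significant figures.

λ = v/f = 0.78·c / 2.78 GHz = 0.0842 m
βl = 2π·l/λ = 2π × 0.409 = 147°
tan(βl) = tan(147°) = -0.646
Z_in = Z_0·(Z_L + jZ_0·tanβl)/(Z_0 + jZ_L·tanβl)
     = 50·(222 − j32.3)/(50 − j143)

Z_in ≈ 34.1 + j65.5 Ω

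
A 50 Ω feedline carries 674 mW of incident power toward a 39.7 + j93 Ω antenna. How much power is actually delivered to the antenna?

|Γ| = |(-10.3 + j93)/(89.7 + j93)| = 0.724
|Γ|² = 0.524
P_refl = |Γ|²·P_inc = 353 mW, P_del = (1 − |Γ|²)·P_inc = 321 mW

P_delivered ≈ 321 mW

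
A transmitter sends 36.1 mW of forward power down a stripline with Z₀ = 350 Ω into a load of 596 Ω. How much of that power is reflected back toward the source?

P_reflected ≈ 2.44 mW

Γ = (596 − 350)/(596 + 350) = 0.26
|Γ|² = 0.0676
P_refl = |Γ|²·P_inc = 2.44 mW, P_del = (1 − |Γ|²)·P_inc = 33.7 mW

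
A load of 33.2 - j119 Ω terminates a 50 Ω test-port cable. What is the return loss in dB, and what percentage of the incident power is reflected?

Γ = (-16.8 − j119)/(83.2 − j119), |Γ| = 0.828
RL = −20·log₁₀(0.828) = 1.64 dB
P_refl/P_inc = |Γ|² = 0.685

RL ≈ 1.64 dB; 68.5% of incident power reflected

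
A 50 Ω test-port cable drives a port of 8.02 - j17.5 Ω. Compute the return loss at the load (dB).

Γ = (-41.98 − j17.5)/(58.02 − j17.5), |Γ| = 0.75
RL = −20·log₁₀|Γ| = −20·log₁₀(0.75)

RL ≈ 2.49 dB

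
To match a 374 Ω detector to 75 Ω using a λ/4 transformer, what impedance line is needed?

Z_qwt ≈ 167 Ω

Z_qwt = √(Z_0·R_L) = √(75 × 374) = √28050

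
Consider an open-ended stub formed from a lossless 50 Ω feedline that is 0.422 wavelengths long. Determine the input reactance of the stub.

βl = 2π × 0.422 = 152°
tan(βl) = -0.534
For an open-ended stub, Z_in = −jZ_0·cot(βl) = −jZ_0/tan(βl)

X_in ≈ 93.7 Ω (inductive)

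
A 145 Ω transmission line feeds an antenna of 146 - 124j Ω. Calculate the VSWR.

VSWR ≈ 2.29

Γ = (Z_L − Z_0)/(Z_L + Z_0) = (1 − j124)/(291 − j124)
|Γ| = 124/316 = 0.392
VSWR = (1 + |Γ|)/(1 − |Γ|) = 1.39/0.608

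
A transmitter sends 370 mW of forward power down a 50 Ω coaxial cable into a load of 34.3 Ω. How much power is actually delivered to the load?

Γ = (34.3 − 50)/(34.3 + 50) = -0.186
|Γ|² = 0.0347
P_refl = |Γ|²·P_inc = 12.8 mW, P_del = (1 − |Γ|²)·P_inc = 357 mW

P_delivered ≈ 357 mW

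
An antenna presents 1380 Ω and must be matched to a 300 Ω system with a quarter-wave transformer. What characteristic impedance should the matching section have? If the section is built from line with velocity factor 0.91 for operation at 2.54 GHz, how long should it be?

Z_qwt ≈ 643 Ω; length ≈ 2.69 cm

Z_qwt = √(Z_0·R_L) = √(300 × 1380) = √414000
λ = 0.91·c/f = 0.107 m, so l = λ/4 = 0.0269 m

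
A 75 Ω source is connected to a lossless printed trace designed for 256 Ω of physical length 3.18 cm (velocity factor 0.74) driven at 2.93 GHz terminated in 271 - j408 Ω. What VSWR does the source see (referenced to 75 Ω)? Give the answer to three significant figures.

VSWR ≈ 14.2

λ = v/f = 0.74·c / 2.93 GHz = 0.0758 m
βl = 2π·l/λ = 2π × 0.42 = 151°
tan(βl) = -0.552
Z_in = Z_0·(Z_L + jZ_0·tanβl)/(Z_0 + jZ_L·tanβl) = 993 + j260 Ω
Γ_s = (Z_in − Z_s)/(Z_in + Z_s) = (918 + j260)/(1070 + j260), |Γ_s| = 0.868
VSWR = (1 + |Γ_s|)/(1 − |Γ_s|)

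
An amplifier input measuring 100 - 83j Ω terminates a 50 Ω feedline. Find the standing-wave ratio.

VSWR ≈ 3.6

Γ = (Z_L − Z_0)/(Z_L + Z_0) = (50 − j83)/(150 − j83)
|Γ| = 96.9/171 = 0.565
VSWR = (1 + |Γ|)/(1 − |Γ|) = 1.57/0.435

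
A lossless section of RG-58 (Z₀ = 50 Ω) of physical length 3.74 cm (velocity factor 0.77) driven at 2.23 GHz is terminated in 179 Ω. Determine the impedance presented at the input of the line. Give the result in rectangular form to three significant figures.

λ = v/f = 0.77·c / 2.23 GHz = 0.104 m
βl = 2π·l/λ = 2π × 0.361 = 130°
tan(βl) = tan(130°) = -1.19
Z_in = Z_0·(Z_L + jZ_0·tanβl)/(Z_0 + jZ_L·tanβl)
     = 50·(179 − j59.6)/(50 − j213)

Z_in ≈ 22.5 + j36.6 Ω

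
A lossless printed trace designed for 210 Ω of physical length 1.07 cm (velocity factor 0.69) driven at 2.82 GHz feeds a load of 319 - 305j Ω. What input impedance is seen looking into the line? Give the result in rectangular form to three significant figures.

λ = v/f = 0.69·c / 2.82 GHz = 0.0734 m
βl = 2π·l/λ = 2π × 0.146 = 52.5°
tan(βl) = tan(52.5°) = 1.3
Z_in = Z_0·(Z_L + jZ_0·tanβl)/(Z_0 + jZ_L·tanβl)
     = 210·(319 − j31.6)/(607 + j415)

Z_in ≈ 70.1 − j58.9 Ω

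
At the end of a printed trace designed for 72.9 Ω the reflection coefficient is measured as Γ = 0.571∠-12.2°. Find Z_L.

Z_L = Z_0·(1 + Γ)/(1 − Γ) = 72.9·(1.56 − j0.121)/(0.442 + j0.121)

Z_L ≈ 234 − j83.8 Ω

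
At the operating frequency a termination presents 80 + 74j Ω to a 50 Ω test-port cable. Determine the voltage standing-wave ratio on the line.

VSWR ≈ 3.29

Γ = (Z_L − Z_0)/(Z_L + Z_0) = (30 + j74)/(130 + j74)
|Γ| = 79.8/150 = 0.534
VSWR = (1 + |Γ|)/(1 − |Γ|) = 1.53/0.466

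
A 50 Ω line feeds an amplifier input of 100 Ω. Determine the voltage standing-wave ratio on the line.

Γ = (100 − 50)/(100 + 50) = 0.333
VSWR = (1 + 0.333)/(1 − 0.333)

VSWR ≈ 2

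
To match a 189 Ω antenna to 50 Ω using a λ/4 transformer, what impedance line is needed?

Z_qwt = √(Z_0·R_L) = √(50 × 189) = √9450

Z_qwt ≈ 97.2 Ω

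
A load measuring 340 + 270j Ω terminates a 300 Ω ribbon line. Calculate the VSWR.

VSWR ≈ 2.29

Γ = (Z_L − Z_0)/(Z_L + Z_0) = (40 + j270)/(640 + j270)
|Γ| = 273/695 = 0.393
VSWR = (1 + |Γ|)/(1 − |Γ|) = 1.39/0.607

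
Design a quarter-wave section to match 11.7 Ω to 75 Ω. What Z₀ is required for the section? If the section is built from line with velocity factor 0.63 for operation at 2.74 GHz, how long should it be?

Z_qwt ≈ 29.6 Ω; length ≈ 1.72 cm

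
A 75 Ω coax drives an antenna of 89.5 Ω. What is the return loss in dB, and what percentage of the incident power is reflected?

Γ = (89.5 − 75)/(89.5 + 75) = 0.0881
RL = −20·log₁₀(0.0881) = 21.1 dB
P_refl/P_inc = |Γ|² = 0.00777

RL ≈ 21.1 dB; 0.777% of incident power reflected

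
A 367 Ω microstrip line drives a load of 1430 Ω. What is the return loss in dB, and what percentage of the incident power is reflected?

Γ = (1430 − 367)/(1430 + 367) = 0.592
RL = −20·log₁₀(0.592) = 4.56 dB
P_refl/P_inc = |Γ|² = 0.35

RL ≈ 4.56 dB; 35% of incident power reflected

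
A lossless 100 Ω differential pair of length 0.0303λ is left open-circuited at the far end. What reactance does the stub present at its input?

X_in ≈ -519 Ω (capacitive)

βl = 2π × 0.0303 = 10.9°
tan(βl) = 0.193
For an open-circuited stub, Z_in = −jZ_0·cot(βl) = −jZ_0/tan(βl)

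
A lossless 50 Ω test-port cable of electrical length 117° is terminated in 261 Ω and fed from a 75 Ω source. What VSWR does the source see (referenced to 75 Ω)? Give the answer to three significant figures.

VSWR ≈ 6.95

tan(βl) = -1.96
Z_in = Z_0·(Z_L + jZ_0·tanβl)/(Z_0 + jZ_L·tanβl) = 12 + j24.3 Ω
Γ_s = (Z_in − Z_s)/(Z_in + Z_s) = (-63 + j24.3)/(87 + j24.3), |Γ_s| = 0.748
VSWR = (1 + |Γ_s|)/(1 − |Γ_s|)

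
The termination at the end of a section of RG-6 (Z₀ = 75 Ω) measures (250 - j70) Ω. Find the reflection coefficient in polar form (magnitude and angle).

Γ ≈ 0.567 ∠ -9.65°

Γ = (Z_L − Z_0)/(Z_L + Z_0) = (175 − j70)/(325 − j70)
|Γ| = 188/332 = 0.567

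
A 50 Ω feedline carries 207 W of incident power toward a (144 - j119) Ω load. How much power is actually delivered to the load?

P_delivered ≈ 115 W

|Γ| = |(94 − j119)/(194 − j119)| = 0.666
|Γ|² = 0.444
P_refl = |Γ|²·P_inc = 91.9 W, P_del = (1 − |Γ|²)·P_inc = 115 W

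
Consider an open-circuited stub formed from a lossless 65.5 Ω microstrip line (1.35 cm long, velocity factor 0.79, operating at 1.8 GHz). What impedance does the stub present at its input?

Z_in ≈ −j87.2 Ω

λ = v/f = 0.79·c / 1.8 GHz = 0.132 m
βl = 2π·l/λ = 2π × 0.103 = 36.9°
tan(βl) = 0.751
For an open-circuited stub, Z_in = −jZ_0·cot(βl) = −jZ_0/tan(βl)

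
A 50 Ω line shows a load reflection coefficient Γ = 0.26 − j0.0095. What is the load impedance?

Z_L = Z_0·(1 + Γ)/(1 − Γ) = 50·(1.26 − j0.0095)/(0.74 + j0.0095)

Z_L ≈ 85.1 − j1.73 Ω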